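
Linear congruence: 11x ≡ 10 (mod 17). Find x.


GCD(11, 17) = 1, unique solution
a^(-1) mod 17 = 14
x = 14 * 10 mod 17 = 4

x ≡ 4 (mod 17)


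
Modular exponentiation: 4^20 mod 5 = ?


4^1 mod 5 = 4
4^2 mod 5 = 1
4^3 mod 5 = 4
4^4 mod 5 = 1
4^5 mod 5 = 4
4^6 mod 5 = 1
4^7 mod 5 = 4
4^8 mod 5 = 1
4^9 mod 5 = 4
4^10 mod 5 = 1
4^11 mod 5 = 4
4^12 mod 5 = 1
4^13 mod 5 = 4
4^14 mod 5 = 1
4^15 mod 5 = 4
4^16 mod 5 = 1
4^17 mod 5 = 4
4^18 mod 5 = 1
4^19 mod 5 = 4
4^20 mod 5 = 1


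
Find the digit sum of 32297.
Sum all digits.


3 + 2 + 2 + 9 + 7 = 23


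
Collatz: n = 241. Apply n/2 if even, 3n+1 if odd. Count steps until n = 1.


241 → 724 → 362 → 181 → 544 → 272 → 136 → 68 → 34 → 17 → 52 → 26 → 13 → 40 → 20 → 10 → 5 → 16 → 8 → 4 → 2 → 1
Total steps = 21

21 steps


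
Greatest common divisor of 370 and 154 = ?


370 = 2 * 154 + 62
154 = 2 * 62 + 30
62 = 2 * 30 + 2
30 = 15 * 2 + 0
GCD = 2


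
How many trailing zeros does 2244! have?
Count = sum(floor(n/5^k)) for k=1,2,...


floor(2244/5) = 448
floor(2244/25) = 89
floor(2244/125) = 17
floor(2244/625) = 3
Total = 557

557 trailing zeros


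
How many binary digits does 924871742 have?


924871742 in base 2 = 110111001000000110110000111110
Number of digits = 30

30 digits (base 2)


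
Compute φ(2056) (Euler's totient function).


2056 = 2^3 × 257
Prime factors: 2, 257
φ(2056) = 2056 × (1-1/2) × (1-1/257)
= 2056 × 1/2 × 256/257 = 1024

φ(2056) = 1024


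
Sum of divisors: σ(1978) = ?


Divisors of 1978: 1, 2, 23, 43, 46, 86, 989, 1978
Sum = 1 + 2 + 23 + 43 + 46 + 86 + 989 + 1978 = 3168

σ(1978) = 3168


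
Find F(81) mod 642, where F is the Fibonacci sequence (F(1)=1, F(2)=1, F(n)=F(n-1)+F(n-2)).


F(k) mod 642 for k=1..81:
1, 1, 2, 3, 5, 8, 13, 21, 34, 55, 89, 144, 233, 377, 610, 345, 313, 16, 329, 345, 32, 377, 409, 144, 553, 55, 608, 21, 629, 8, 637, 3, 640, 1, 641, 0, 641, 641, 640, 639, 637, 634, 629, 621, 608, 587, 553, 498, 409, 265, 32, 297, 329, 626, 313, 297, 610, 265, 233, 498, 89, 587, 34, 621, 13, 634, 5, 639, 2, 641, 1, 0, 1, 1, 2, 3, 5, 8, 13, 21, 34
F(81) mod 642 = 34


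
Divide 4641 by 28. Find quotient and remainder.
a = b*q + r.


4641 = 28 * 165 + 21
Check: 4620 + 21 = 4641

q = 165, r = 21


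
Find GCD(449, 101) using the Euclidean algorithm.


449 = 4 * 101 + 45
101 = 2 * 45 + 11
45 = 4 * 11 + 1
11 = 11 * 1 + 0
GCD = 1


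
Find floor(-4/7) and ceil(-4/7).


-4/7 = -0.5714
floor = -1
ceil = 0

floor = -1, ceil = 0


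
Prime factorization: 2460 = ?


2460 / 2 = 1230
1230 / 2 = 615
615 / 3 = 205
205 / 5 = 41
41 / 41 = 1
2460 = 2^2 × 3 × 5 × 41


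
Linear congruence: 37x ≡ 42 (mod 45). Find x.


GCD(37, 45) = 1, unique solution
a^(-1) mod 45 = 28
x = 28 * 42 mod 45 = 6

x ≡ 6 (mod 45)


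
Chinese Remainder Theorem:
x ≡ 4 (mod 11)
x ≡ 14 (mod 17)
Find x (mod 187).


M = 11*17 = 187
M1 = M/11 = 17, M2 = M/17 = 11
M1^(-1) mod 11 = 2, M2^(-1) mod 17 = 14
x = 4*17*2 + 14*11*14 = 2292
2292 mod 187 = 48
Check: 48 mod 11 = 4 ✓, 48 mod 17 = 14 ✓

x ≡ 48 (mod 187)


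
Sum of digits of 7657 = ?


7 + 6 + 5 + 7 = 25


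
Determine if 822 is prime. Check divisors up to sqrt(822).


822 / 2 = 411 (exact division)
822 is NOT prime.

No, 822 is not prime


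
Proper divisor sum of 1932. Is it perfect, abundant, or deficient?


Proper divisors: 1, 2, 3, 4, 6, 7, 12, 14, 21, 23, 28, 42, 46, 69, 84, 92, 138, 161, 276, 322, 483, 644, 966
Sum = 1 + 2 + 3 + 4 + 6 + 7 + 12 + 14 + 21 + 23 + 28 + 42 + 46 + 69 + 84 + 92 + 138 + 161 + 276 + 322 + 483 + 644 + 966 = 3444
3444 > 1932 → abundant

s(1932) = 3444 (abundant)


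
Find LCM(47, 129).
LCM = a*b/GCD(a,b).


GCD(47, 129) = 1
LCM = 47*129/1 = 6063/1 = 6063

LCM = 6063


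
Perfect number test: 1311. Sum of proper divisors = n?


Proper divisors of 1311: 1, 3, 19, 23, 57, 69, 437
Sum = 1 + 3 + 19 + 23 + 57 + 69 + 437 = 609

No, 1311 is not perfect (609 ≠ 1311)


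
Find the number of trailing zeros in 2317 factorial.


floor(2317/5) = 463
floor(2317/25) = 92
floor(2317/125) = 18
floor(2317/625) = 3
Total = 576

576 trailing zeros


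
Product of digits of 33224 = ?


3 × 3 × 2 × 2 × 4 = 144


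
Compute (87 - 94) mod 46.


87 - 94 = -7
-7 mod 46 = 39


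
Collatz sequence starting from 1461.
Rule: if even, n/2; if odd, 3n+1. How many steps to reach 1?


1461 → 4384 → 2192 → 1096 → 548 → 274 → 137 → 412 → 206 → 103 → 310 → 155 → 466 → 233 → 700 → 350 → 175 → 526 → 263 → 790 → 395 → 1186 → 593 → 1780 → 890 → 445 → 1336 → 668 → 334 → 167 → 502 → 251 → 754 → 377 → 1132 → 566 → 283 → 850 → 425 → 1276 → 638 → 319 → 958 → 479 → 1438 → 719 → 2158 → 1079 → 3238 → 1619 → 4858 → 2429 → 7288 → 3644 → 1822 → 911 → 2734 → 1367 → 4102 → 2051 → 6154 → 3077 → 9232 → 4616 → 2308 → 1154 → 577 → 1732 → 866 → 433 → 1300 → 650 → 325 → 976 → 488 → 244 → 122 → 61 → 184 → 92 → 46 → 23 → 70 → 35 → 106 → 53 → 160 → 80 → 40 → 20 → 10 → 5 → 16 → 8 → 4 → 2 → 1
Total steps = 96

96 steps


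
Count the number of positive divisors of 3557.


3557 = 3557^1
d(3557) = (1+1) = 2

2 divisors


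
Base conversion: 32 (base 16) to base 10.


32 (base 16) = 50 (decimal)
50 (decimal) = 50 (base 10)


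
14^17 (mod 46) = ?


14^1 mod 46 = 14
14^2 mod 46 = 12
14^3 mod 46 = 30
14^4 mod 46 = 6
14^5 mod 46 = 38
14^6 mod 46 = 26
14^7 mod 46 = 42
14^8 mod 46 = 36
14^9 mod 46 = 44
14^10 mod 46 = 18
14^11 mod 46 = 22
14^12 mod 46 = 32
14^13 mod 46 = 34
14^14 mod 46 = 16
14^15 mod 46 = 40
14^16 mod 46 = 8
14^17 mod 46 = 20


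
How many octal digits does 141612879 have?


141612879 in base 8 = 1034153517
Number of digits = 10

10 digits (base 8)


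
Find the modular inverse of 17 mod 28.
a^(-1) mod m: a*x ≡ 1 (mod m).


Use the extended Euclidean algorithm on (28, 17); each row r = 28*s + 17*t:
r=28, s=1, t=0
r=17, s=0, t=1
q=1: r=11, s=1, t=-1   [28*(1) + 17*(-1) = 11]
q=1: r=6, s=-1, t=2   [28*(-1) + 17*(2) = 6]
q=1: r=5, s=2, t=-3   [28*(2) + 17*(-3) = 5]
q=1: r=1, s=-3, t=5   [28*(-3) + 17*(5) = 1]
q=5: r=0, s=17, t=-28   [28*(17) + 17*(-28) = 0]
GCD = 1 with t = 5, so 17*(5) ≡ 1 (mod 28)
Inverse = 5 mod 28 = 5
Check: 17 * 5 = 85 ≡ 1 (mod 28)

17^(-1) ≡ 5 (mod 28)


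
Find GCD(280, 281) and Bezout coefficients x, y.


Tabular extended Euclidean (each row: r = 280*s + 281*t):
r=280, s=1, t=0
r=281, s=0, t=1
q=0: r=280, s=1, t=0   [280*(1) + 281*(0) = 280]
q=1: r=1, s=-1, t=1   [280*(-1) + 281*(1) = 1]
q=280: r=0, s=281, t=-280   [280*(281) + 281*(-280) = 0]
GCD = 1; from the row with r=1: x=-1, y=1
Check: 280*(-1) + 281*(1) = -280 + 281 = 1

GCD = 1, x = -1, y = 1


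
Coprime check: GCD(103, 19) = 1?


Euclidean algorithm:
103 = 5 * 19 + 8
19 = 2 * 8 + 3
8 = 2 * 3 + 2
3 = 1 * 2 + 1
2 = 2 * 1 + 0
GCD(103, 19) = 1

Yes, coprime (GCD = 1)


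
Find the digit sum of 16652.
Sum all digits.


1 + 6 + 6 + 5 + 2 = 20


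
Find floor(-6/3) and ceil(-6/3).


-6/3 = -2.0000
floor = -2
ceil = -2

floor = -2, ceil = -2


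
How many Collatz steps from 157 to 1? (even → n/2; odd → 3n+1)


157 → 472 → 236 → 118 → 59 → 178 → 89 → 268 → 134 → 67 → 202 → 101 → 304 → 152 → 76 → 38 → 19 → 58 → 29 → 88 → 44 → 22 → 11 → 34 → 17 → 52 → 26 → 13 → 40 → 20 → 10 → 5 → 16 → 8 → 4 → 2 → 1
Total steps = 36

36 steps


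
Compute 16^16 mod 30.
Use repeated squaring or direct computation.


16^1 mod 30 = 16
16^2 mod 30 = 16
16^3 mod 30 = 16
16^4 mod 30 = 16
16^5 mod 30 = 16
16^6 mod 30 = 16
16^7 mod 30 = 16
16^8 mod 30 = 16
16^9 mod 30 = 16
16^10 mod 30 = 16
16^11 mod 30 = 16
16^12 mod 30 = 16
16^13 mod 30 = 16
16^14 mod 30 = 16
16^15 mod 30 = 16
16^16 mod 30 = 16


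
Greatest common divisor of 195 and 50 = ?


195 = 3 * 50 + 45
50 = 1 * 45 + 5
45 = 9 * 5 + 0
GCD = 5


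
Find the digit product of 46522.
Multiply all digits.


4 × 6 × 5 × 2 × 2 = 480


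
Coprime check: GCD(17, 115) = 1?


Euclidean algorithm:
115 = 6 * 17 + 13
17 = 1 * 13 + 4
13 = 3 * 4 + 1
4 = 4 * 1 + 0
GCD(17, 115) = 1

Yes, coprime (GCD = 1)


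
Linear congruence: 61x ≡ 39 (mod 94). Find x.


GCD(61, 94) = 1, unique solution
a^(-1) mod 94 = 37
x = 37 * 39 mod 94 = 33

x ≡ 33 (mod 94)


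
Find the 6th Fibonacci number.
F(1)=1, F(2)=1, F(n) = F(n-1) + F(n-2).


Sequence: 1, 1, 2, 3, 5, 8
F(6) = 8


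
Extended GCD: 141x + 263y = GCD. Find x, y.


Tabular extended Euclidean (each row: r = 141*s + 263*t):
r=141, s=1, t=0
r=263, s=0, t=1
q=0: r=141, s=1, t=0   [141*(1) + 263*(0) = 141]
q=1: r=122, s=-1, t=1   [141*(-1) + 263*(1) = 122]
q=1: r=19, s=2, t=-1   [141*(2) + 263*(-1) = 19]
q=6: r=8, s=-13, t=7   [141*(-13) + 263*(7) = 8]
q=2: r=3, s=28, t=-15   [141*(28) + 263*(-15) = 3]
q=2: r=2, s=-69, t=37   [141*(-69) + 263*(37) = 2]
q=1: r=1, s=97, t=-52   [141*(97) + 263*(-52) = 1]
q=2: r=0, s=-263, t=141   [141*(-263) + 263*(141) = 0]
GCD = 1; from the row with r=1: x=97, y=-52
Check: 141*(97) + 263*(-52) = 13677 - 13676 = 1

GCD = 1, x = 97, y = -52


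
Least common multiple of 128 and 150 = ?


GCD(128, 150) = 2
LCM = 128*150/2 = 19200/2 = 9600

LCM = 9600


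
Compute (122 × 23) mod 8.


122 × 23 = 2806
2806 mod 8 = 6


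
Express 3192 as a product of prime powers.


3192 / 2 = 1596
1596 / 2 = 798
798 / 2 = 399
399 / 3 = 133
133 / 7 = 19
19 / 19 = 1
3192 = 2^3 × 3 × 7 × 19


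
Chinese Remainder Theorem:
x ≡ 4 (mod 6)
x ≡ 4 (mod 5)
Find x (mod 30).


M = 6*5 = 30
M1 = M/6 = 5, M2 = M/5 = 6
M1^(-1) mod 6 = 5, M2^(-1) mod 5 = 1
x = 4*5*5 + 4*6*1 = 124
124 mod 30 = 4
Check: 4 mod 6 = 4 ✓, 4 mod 5 = 4 ✓

x ≡ 4 (mod 30)


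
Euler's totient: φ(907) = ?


907 = 907
Prime factors: 907
φ(907) = 907 × (1-1/907)
= 907 × 906/907 = 906

φ(907) = 906


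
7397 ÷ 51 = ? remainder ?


7397 = 51 * 145 + 2
Check: 7395 + 2 = 7397

q = 145, r = 2


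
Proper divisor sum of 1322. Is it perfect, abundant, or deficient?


Proper divisors: 1, 2, 661
Sum = 1 + 2 + 661 = 664
664 < 1322 → deficient

s(1322) = 664 (deficient)


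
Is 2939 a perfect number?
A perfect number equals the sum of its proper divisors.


Proper divisors of 2939: 1
Sum = 1 = 1

No, 2939 is not perfect (1 ≠ 2939)


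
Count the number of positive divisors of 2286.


2286 = 2^1 × 3^2 × 127^1
d(2286) = (1+1) × (2+1) × (1+1) = 12

12 divisors


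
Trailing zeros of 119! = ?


floor(119/5) = 23
floor(119/25) = 4
Total = 27

27 trailing zeros


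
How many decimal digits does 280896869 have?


280896869 has 9 digits in base 10
floor(log10(280896869)) + 1 = floor(8.4485) + 1 = 9

9 digits (base 10)


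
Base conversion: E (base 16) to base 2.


E (base 16) = 14 (decimal)
14 (decimal) = 1110 (base 2)


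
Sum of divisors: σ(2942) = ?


Divisors of 2942: 1, 2, 1471, 2942
Sum = 1 + 2 + 1471 + 2942 = 4416

σ(2942) = 4416


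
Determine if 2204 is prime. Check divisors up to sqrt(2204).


2204 / 2 = 1102 (exact division)
2204 is NOT prime.

No, 2204 is not prime


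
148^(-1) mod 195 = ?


Use the extended Euclidean algorithm on (195, 148); each row r = 195*s + 148*t:
r=195, s=1, t=0
r=148, s=0, t=1
q=1: r=47, s=1, t=-1   [195*(1) + 148*(-1) = 47]
q=3: r=7, s=-3, t=4   [195*(-3) + 148*(4) = 7]
q=6: r=5, s=19, t=-25   [195*(19) + 148*(-25) = 5]
q=1: r=2, s=-22, t=29   [195*(-22) + 148*(29) = 2]
q=2: r=1, s=63, t=-83   [195*(63) + 148*(-83) = 1]
q=2: r=0, s=-148, t=195   [195*(-148) + 148*(195) = 0]
GCD = 1 with t = -83, so 148*(-83) ≡ 1 (mod 195)
Inverse = -83 mod 195 = 112
Check: 148 * 112 = 16576 ≡ 1 (mod 195)

148^(-1) ≡ 112 (mod 195)


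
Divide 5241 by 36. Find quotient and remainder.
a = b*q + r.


5241 = 36 * 145 + 21
Check: 5220 + 21 = 5241

q = 145, r = 21


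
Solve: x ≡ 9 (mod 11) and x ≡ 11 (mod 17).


M = 11*17 = 187
M1 = M/11 = 17, M2 = M/17 = 11
M1^(-1) mod 11 = 2, M2^(-1) mod 17 = 14
x = 9*17*2 + 11*11*14 = 2000
2000 mod 187 = 130
Check: 130 mod 11 = 9 ✓, 130 mod 17 = 11 ✓

x ≡ 130 (mod 187)


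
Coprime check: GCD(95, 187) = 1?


Euclidean algorithm:
187 = 1 * 95 + 92
95 = 1 * 92 + 3
92 = 30 * 3 + 2
3 = 1 * 2 + 1
2 = 2 * 1 + 0
GCD(95, 187) = 1

Yes, coprime (GCD = 1)


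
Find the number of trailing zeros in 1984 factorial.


floor(1984/5) = 396
floor(1984/25) = 79
floor(1984/125) = 15
floor(1984/625) = 3
Total = 493

493 trailing zeros


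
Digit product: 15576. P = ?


1 × 5 × 5 × 7 × 6 = 1050


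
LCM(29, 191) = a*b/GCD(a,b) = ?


GCD(29, 191) = 1
LCM = 29*191/1 = 5539/1 = 5539

LCM = 5539


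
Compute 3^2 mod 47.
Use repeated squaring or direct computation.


3^1 mod 47 = 3
3^2 mod 47 = 9


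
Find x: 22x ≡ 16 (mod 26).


GCD(22, 26) = 2 divides 16
Divide: 11x ≡ 8 (mod 13)
x ≡ 9 (mod 13)


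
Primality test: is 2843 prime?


Check divisors up to sqrt(2843) = 53.3198
No divisors found.
2843 is prime.

Yes, 2843 is prime


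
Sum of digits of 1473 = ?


1 + 4 + 7 + 3 = 15


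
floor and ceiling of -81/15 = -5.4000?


-81/15 = -5.4000
floor = -6
ceil = -5

floor = -6, ceil = -5


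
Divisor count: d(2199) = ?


2199 = 3^1 × 733^1
d(2199) = (1+1) × (1+1) = 4

4 divisors


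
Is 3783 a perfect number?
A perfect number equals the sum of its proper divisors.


Proper divisors of 3783: 1, 3, 13, 39, 97, 291, 1261
Sum = 1 + 3 + 13 + 39 + 97 + 291 + 1261 = 1705

No, 3783 is not perfect (1705 ≠ 3783)


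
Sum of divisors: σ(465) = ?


Divisors of 465: 1, 3, 5, 15, 31, 93, 155, 465
Sum = 1 + 3 + 5 + 15 + 31 + 93 + 155 + 465 = 768

σ(465) = 768


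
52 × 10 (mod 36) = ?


52 × 10 = 520
520 mod 36 = 16


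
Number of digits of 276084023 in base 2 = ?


276084023 in base 2 = 10000011101001011010100110111
Number of digits = 29

29 digits (base 2)


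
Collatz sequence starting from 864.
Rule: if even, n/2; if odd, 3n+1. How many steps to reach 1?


864 → 432 → 216 → 108 → 54 → 27 → 82 → 41 → 124 → 62 → 31 → 94 → 47 → 142 → 71 → 214 → 107 → 322 → 161 → 484 → 242 → 121 → 364 → 182 → 91 → 274 → 137 → 412 → 206 → 103 → 310 → 155 → 466 → 233 → 700 → 350 → 175 → 526 → 263 → 790 → 395 → 1186 → 593 → 1780 → 890 → 445 → 1336 → 668 → 334 → 167 → 502 → 251 → 754 → 377 → 1132 → 566 → 283 → 850 → 425 → 1276 → 638 → 319 → 958 → 479 → 1438 → 719 → 2158 → 1079 → 3238 → 1619 → 4858 → 2429 → 7288 → 3644 → 1822 → 911 → 2734 → 1367 → 4102 → 2051 → 6154 → 3077 → 9232 → 4616 → 2308 → 1154 → 577 → 1732 → 866 → 433 → 1300 → 650 → 325 → 976 → 488 → 244 → 122 → 61 → 184 → 92 → 46 → 23 → 70 → 35 → 106 → 53 → 160 → 80 → 40 → 20 → 10 → 5 → 16 → 8 → 4 → 2 → 1
Total steps = 116

116 steps


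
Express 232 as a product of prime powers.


232 / 2 = 116
116 / 2 = 58
58 / 2 = 29
29 / 29 = 1
232 = 2^3 × 29


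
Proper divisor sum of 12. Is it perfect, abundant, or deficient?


Proper divisors: 1, 2, 3, 4, 6
Sum = 1 + 2 + 3 + 4 + 6 = 16
16 > 12 → abundant

s(12) = 16 (abundant)


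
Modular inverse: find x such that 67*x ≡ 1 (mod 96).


Use the extended Euclidean algorithm on (96, 67); each row r = 96*s + 67*t:
r=96, s=1, t=0
r=67, s=0, t=1
q=1: r=29, s=1, t=-1   [96*(1) + 67*(-1) = 29]
q=2: r=9, s=-2, t=3   [96*(-2) + 67*(3) = 9]
q=3: r=2, s=7, t=-10   [96*(7) + 67*(-10) = 2]
q=4: r=1, s=-30, t=43   [96*(-30) + 67*(43) = 1]
q=2: r=0, s=67, t=-96   [96*(67) + 67*(-96) = 0]
GCD = 1 with t = 43, so 67*(43) ≡ 1 (mod 96)
Inverse = 43 mod 96 = 43
Check: 67 * 43 = 2881 ≡ 1 (mod 96)

67^(-1) ≡ 43 (mod 96)


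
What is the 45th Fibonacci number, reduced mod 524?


F(k) mod 524 for k=1..45:
1, 1, 2, 3, 5, 8, 13, 21, 34, 55, 89, 144, 233, 377, 86, 463, 25, 488, 513, 477, 466, 419, 361, 256, 93, 349, 442, 267, 185, 452, 113, 41, 154, 195, 349, 20, 369, 389, 234, 99, 333, 432, 241, 149, 390
F(45) mod 524 = 390


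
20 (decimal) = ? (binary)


20 (base 10) = 20 (decimal)
20 (decimal) = 10100 (base 2)


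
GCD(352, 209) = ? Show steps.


352 = 1 * 209 + 143
209 = 1 * 143 + 66
143 = 2 * 66 + 11
66 = 6 * 11 + 0
GCD = 11


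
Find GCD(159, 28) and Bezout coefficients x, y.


Tabular extended Euclidean (each row: r = 159*s + 28*t):
r=159, s=1, t=0
r=28, s=0, t=1
q=5: r=19, s=1, t=-5   [159*(1) + 28*(-5) = 19]
q=1: r=9, s=-1, t=6   [159*(-1) + 28*(6) = 9]
q=2: r=1, s=3, t=-17   [159*(3) + 28*(-17) = 1]
q=9: r=0, s=-28, t=159   [159*(-28) + 28*(159) = 0]
GCD = 1; from the row with r=1: x=3, y=-17
Check: 159*(3) + 28*(-17) = 477 - 476 = 1

GCD = 1, x = 3, y = -17


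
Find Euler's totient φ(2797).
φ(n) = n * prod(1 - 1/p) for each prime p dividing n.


2797 = 2797
Prime factors: 2797
φ(2797) = 2797 × (1-1/2797)
= 2797 × 2796/2797 = 2796

φ(2797) = 2796


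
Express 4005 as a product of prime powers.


4005 / 3 = 1335
1335 / 3 = 445
445 / 5 = 89
89 / 89 = 1
4005 = 3^2 × 5 × 89


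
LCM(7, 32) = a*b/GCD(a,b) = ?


GCD(7, 32) = 1
LCM = 7*32/1 = 224/1 = 224

LCM = 224


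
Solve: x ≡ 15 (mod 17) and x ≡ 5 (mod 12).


M = 17*12 = 204
M1 = M/17 = 12, M2 = M/12 = 17
M1^(-1) mod 17 = 10, M2^(-1) mod 12 = 5
x = 15*12*10 + 5*17*5 = 2225
2225 mod 204 = 185
Check: 185 mod 17 = 15 ✓, 185 mod 12 = 5 ✓

x ≡ 185 (mod 204)


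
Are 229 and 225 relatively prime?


Euclidean algorithm:
229 = 1 * 225 + 4
225 = 56 * 4 + 1
4 = 4 * 1 + 0
GCD(229, 225) = 1

Yes, coprime (GCD = 1)


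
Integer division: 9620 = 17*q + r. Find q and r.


9620 = 17 * 565 + 15
Check: 9605 + 15 = 9620

q = 565, r = 15


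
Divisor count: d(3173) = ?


3173 = 19^1 × 167^1
d(3173) = (1+1) × (1+1) = 4

4 divisors


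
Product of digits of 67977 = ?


6 × 7 × 9 × 7 × 7 = 18522


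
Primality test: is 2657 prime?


Check divisors up to sqrt(2657) = 51.5461
No divisors found.
2657 is prime.

Yes, 2657 is prime


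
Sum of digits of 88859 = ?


8 + 8 + 8 + 5 + 9 = 38


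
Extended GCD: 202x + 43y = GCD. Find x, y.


Tabular extended Euclidean (each row: r = 202*s + 43*t):
r=202, s=1, t=0
r=43, s=0, t=1
q=4: r=30, s=1, t=-4   [202*(1) + 43*(-4) = 30]
q=1: r=13, s=-1, t=5   [202*(-1) + 43*(5) = 13]
q=2: r=4, s=3, t=-14   [202*(3) + 43*(-14) = 4]
q=3: r=1, s=-10, t=47   [202*(-10) + 43*(47) = 1]
q=4: r=0, s=43, t=-202   [202*(43) + 43*(-202) = 0]
GCD = 1; from the row with r=1: x=-10, y=47
Check: 202*(-10) + 43*(47) = -2020 + 2021 = 1

GCD = 1, x = -10, y = 47


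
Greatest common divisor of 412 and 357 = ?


412 = 1 * 357 + 55
357 = 6 * 55 + 27
55 = 2 * 27 + 1
27 = 27 * 1 + 0
GCD = 1


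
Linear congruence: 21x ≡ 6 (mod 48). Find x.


GCD(21, 48) = 3 divides 6
Divide: 7x ≡ 2 (mod 16)
x ≡ 14 (mod 16)


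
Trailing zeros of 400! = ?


floor(400/5) = 80
floor(400/25) = 16
floor(400/125) = 3
Total = 99

99 trailing zeros


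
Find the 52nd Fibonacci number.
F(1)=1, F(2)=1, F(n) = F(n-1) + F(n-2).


Sequence: 1, 1, 2, 3, 5, 8, 13, 21, 34, 55, 89, 144, 233, 377, 610, 987, 1597, 2584, 4181, 6765, 10946, 17711, 28657, 46368, 75025, 121393, 196418, 317811, 514229, 832040, 1346269, 2178309, 3524578, 5702887, 9227465, 14930352, 24157817, 39088169, 63245986, 102334155, 165580141, 267914296, 433494437, 701408733, 1134903170, 1836311903, 2971215073, 4807526976, 7778742049, 12586269025, 20365011074, 32951280099
F(52) = 32951280099


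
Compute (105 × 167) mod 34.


105 × 167 = 17535
17535 mod 34 = 25


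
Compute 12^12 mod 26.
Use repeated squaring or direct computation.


12^1 mod 26 = 12
12^2 mod 26 = 14
12^3 mod 26 = 12
12^4 mod 26 = 14
12^5 mod 26 = 12
12^6 mod 26 = 14
12^7 mod 26 = 12
12^8 mod 26 = 14
12^9 mod 26 = 12
12^10 mod 26 = 14
12^11 mod 26 = 12
12^12 mod 26 = 14


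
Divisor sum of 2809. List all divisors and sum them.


Divisors of 2809: 1, 53, 2809
Sum = 1 + 53 + 2809 = 2863

σ(2809) = 2863


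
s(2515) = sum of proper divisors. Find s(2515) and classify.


Proper divisors: 1, 5, 503
Sum = 1 + 5 + 503 = 509
509 < 2515 → deficient

s(2515) = 509 (deficient)


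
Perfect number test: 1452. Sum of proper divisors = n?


Proper divisors of 1452: 1, 2, 3, 4, 6, 11, 12, 22, 33, 44, 66, 121, 132, 242, 363, 484, 726
Sum = 1 + 2 + 3 + 4 + 6 + 11 + 12 + 22 + 33 + 44 + 66 + 121 + 132 + 242 + 363 + 484 + 726 = 2272

No, 1452 is not perfect (2272 ≠ 1452)


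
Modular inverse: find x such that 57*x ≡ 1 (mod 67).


Use the extended Euclidean algorithm on (67, 57); each row r = 67*s + 57*t:
r=67, s=1, t=0
r=57, s=0, t=1
q=1: r=10, s=1, t=-1   [67*(1) + 57*(-1) = 10]
q=5: r=7, s=-5, t=6   [67*(-5) + 57*(6) = 7]
q=1: r=3, s=6, t=-7   [67*(6) + 57*(-7) = 3]
q=2: r=1, s=-17, t=20   [67*(-17) + 57*(20) = 1]
q=3: r=0, s=57, t=-67   [67*(57) + 57*(-67) = 0]
GCD = 1 with t = 20, so 57*(20) ≡ 1 (mod 67)
Inverse = 20 mod 67 = 20
Check: 57 * 20 = 1140 ≡ 1 (mod 67)

57^(-1) ≡ 20 (mod 67)


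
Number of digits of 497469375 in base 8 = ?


497469375 in base 8 = 3551543677
Number of digits = 10

10 digits (base 8)


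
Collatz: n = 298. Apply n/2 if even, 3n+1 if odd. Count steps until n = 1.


298 → 149 → 448 → 224 → 112 → 56 → 28 → 14 → 7 → 22 → 11 → 34 → 17 → 52 → 26 → 13 → 40 → 20 → 10 → 5 → 16 → 8 → 4 → 2 → 1
Total steps = 24

24 steps


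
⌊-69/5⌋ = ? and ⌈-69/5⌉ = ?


-69/5 = -13.8000
floor = -14
ceil = -13

floor = -14, ceil = -13


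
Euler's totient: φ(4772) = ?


4772 = 2^2 × 1193
Prime factors: 2, 1193
φ(4772) = 4772 × (1-1/2) × (1-1/1193)
= 4772 × 1/2 × 1192/1193 = 2384

φ(4772) = 2384


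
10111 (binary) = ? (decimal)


10111 (base 2) = 23 (decimal)
23 (decimal) = 23 (base 10)


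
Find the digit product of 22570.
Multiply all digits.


2 × 2 × 5 × 7 × 0 = 0


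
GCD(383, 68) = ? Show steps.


383 = 5 * 68 + 43
68 = 1 * 43 + 25
43 = 1 * 25 + 18
25 = 1 * 18 + 7
18 = 2 * 7 + 4
7 = 1 * 4 + 3
4 = 1 * 3 + 1
3 = 3 * 1 + 0
GCD = 1


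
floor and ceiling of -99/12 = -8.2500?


-99/12 = -8.2500
floor = -9
ceil = -8

floor = -9, ceil = -8


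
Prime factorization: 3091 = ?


3091 / 11 = 281
281 / 281 = 1
3091 = 11 × 281


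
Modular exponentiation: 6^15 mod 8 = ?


6^1 mod 8 = 6
6^2 mod 8 = 4
6^3 mod 8 = 0
6^4 mod 8 = 0
6^5 mod 8 = 0
6^6 mod 8 = 0
6^7 mod 8 = 0
6^8 mod 8 = 0
6^9 mod 8 = 0
6^10 mod 8 = 0
6^11 mod 8 = 0
6^12 mod 8 = 0
6^13 mod 8 = 0
6^14 mod 8 = 0
6^15 mod 8 = 0


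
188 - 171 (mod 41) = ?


188 - 171 = 17
17 mod 41 = 17


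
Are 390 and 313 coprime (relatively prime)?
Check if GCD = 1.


Euclidean algorithm:
390 = 1 * 313 + 77
313 = 4 * 77 + 5
77 = 15 * 5 + 2
5 = 2 * 2 + 1
2 = 2 * 1 + 0
GCD(390, 313) = 1

Yes, coprime (GCD = 1)


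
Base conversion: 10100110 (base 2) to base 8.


10100110 (base 2) = 166 (decimal)
166 (decimal) = 246 (base 8)


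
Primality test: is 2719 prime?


Check divisors up to sqrt(2719) = 52.1440
No divisors found.
2719 is prime.

Yes, 2719 is prime


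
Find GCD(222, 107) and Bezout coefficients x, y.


Tabular extended Euclidean (each row: r = 222*s + 107*t):
r=222, s=1, t=0
r=107, s=0, t=1
q=2: r=8, s=1, t=-2   [222*(1) + 107*(-2) = 8]
q=13: r=3, s=-13, t=27   [222*(-13) + 107*(27) = 3]
q=2: r=2, s=27, t=-56   [222*(27) + 107*(-56) = 2]
q=1: r=1, s=-40, t=83   [222*(-40) + 107*(83) = 1]
q=2: r=0, s=107, t=-222   [222*(107) + 107*(-222) = 0]
GCD = 1; from the row with r=1: x=-40, y=83
Check: 222*(-40) + 107*(83) = -8880 + 8881 = 1

GCD = 1, x = -40, y = 83


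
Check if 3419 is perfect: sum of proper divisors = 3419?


Proper divisors of 3419: 1, 13, 263
Sum = 1 + 13 + 263 = 277

No, 3419 is not perfect (277 ≠ 3419)


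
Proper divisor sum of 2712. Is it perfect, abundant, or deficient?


Proper divisors: 1, 2, 3, 4, 6, 8, 12, 24, 113, 226, 339, 452, 678, 904, 1356
Sum = 1 + 2 + 3 + 4 + 6 + 8 + 12 + 24 + 113 + 226 + 339 + 452 + 678 + 904 + 1356 = 4128
4128 > 2712 → abundant

s(2712) = 4128 (abundant)


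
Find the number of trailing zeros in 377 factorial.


floor(377/5) = 75
floor(377/25) = 15
floor(377/125) = 3
Total = 93

93 trailing zeros


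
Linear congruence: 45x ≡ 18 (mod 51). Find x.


GCD(45, 51) = 3 divides 18
Divide: 15x ≡ 6 (mod 17)
x ≡ 14 (mod 17)


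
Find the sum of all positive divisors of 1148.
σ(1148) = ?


Divisors of 1148: 1, 2, 4, 7, 14, 28, 41, 82, 164, 287, 574, 1148
Sum = 1 + 2 + 4 + 7 + 14 + 28 + 41 + 82 + 164 + 287 + 574 + 1148 = 2352

σ(1148) = 2352


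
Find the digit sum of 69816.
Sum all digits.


6 + 9 + 8 + 1 + 6 = 30


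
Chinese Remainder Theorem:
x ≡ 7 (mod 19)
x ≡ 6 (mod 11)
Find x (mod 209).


M = 19*11 = 209
M1 = M/19 = 11, M2 = M/11 = 19
M1^(-1) mod 19 = 7, M2^(-1) mod 11 = 7
x = 7*11*7 + 6*19*7 = 1337
1337 mod 209 = 83
Check: 83 mod 19 = 7 ✓, 83 mod 11 = 6 ✓

x ≡ 83 (mod 209)


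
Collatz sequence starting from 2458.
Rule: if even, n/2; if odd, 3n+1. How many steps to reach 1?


2458 → 1229 → 3688 → 1844 → 922 → 461 → 1384 → 692 → 346 → 173 → 520 → 260 → 130 → 65 → 196 → 98 → 49 → 148 → 74 → 37 → 112 → 56 → 28 → 14 → 7 → 22 → 11 → 34 → 17 → 52 → 26 → 13 → 40 → 20 → 10 → 5 → 16 → 8 → 4 → 2 → 1
Total steps = 40

40 steps


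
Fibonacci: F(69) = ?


Sequence: 1, 1, 2, 3, 5, 8, 13, 21, 34, 55, 89, 144, 233, 377, 610, 987, 1597, 2584, 4181, 6765, 10946, 17711, 28657, 46368, 75025, 121393, 196418, 317811, 514229, 832040, 1346269, 2178309, 3524578, 5702887, 9227465, 14930352, 24157817, 39088169, 63245986, 102334155, 165580141, 267914296, 433494437, 701408733, 1134903170, 1836311903, 2971215073, 4807526976, 7778742049, 12586269025, 20365011074, 32951280099, 53316291173, 86267571272, 139583862445, 225851433717, 365435296162, 591286729879, 956722026041, 1548008755920, 2504730781961, 4052739537881, 6557470319842, 10610209857723, 17167680177565, 27777890035288, 44945570212853, 72723460248141, 117669030460994
F(69) = 117669030460994


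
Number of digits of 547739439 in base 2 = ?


547739439 in base 2 = 100000101001011101011100101111
Number of digits = 30

30 digits (base 2)


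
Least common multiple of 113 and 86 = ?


GCD(113, 86) = 1
LCM = 113*86/1 = 9718/1 = 9718

LCM = 9718


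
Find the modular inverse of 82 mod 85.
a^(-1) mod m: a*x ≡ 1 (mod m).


Use the extended Euclidean algorithm on (85, 82); each row r = 85*s + 82*t:
r=85, s=1, t=0
r=82, s=0, t=1
q=1: r=3, s=1, t=-1   [85*(1) + 82*(-1) = 3]
q=27: r=1, s=-27, t=28   [85*(-27) + 82*(28) = 1]
q=3: r=0, s=82, t=-85   [85*(82) + 82*(-85) = 0]
GCD = 1 with t = 28, so 82*(28) ≡ 1 (mod 85)
Inverse = 28 mod 85 = 28
Check: 82 * 28 = 2296 ≡ 1 (mod 85)

82^(-1) ≡ 28 (mod 85)


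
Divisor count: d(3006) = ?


3006 = 2^1 × 3^2 × 167^1
d(3006) = (1+1) × (2+1) × (1+1) = 12

12 divisors


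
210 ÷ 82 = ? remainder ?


210 = 82 * 2 + 46
Check: 164 + 46 = 210

q = 2, r = 46


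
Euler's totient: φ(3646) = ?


3646 = 2 × 1823
Prime factors: 2, 1823
φ(3646) = 3646 × (1-1/2) × (1-1/1823)
= 3646 × 1/2 × 1822/1823 = 1822

φ(3646) = 1822


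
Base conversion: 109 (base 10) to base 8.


109 (base 10) = 109 (decimal)
109 (decimal) = 155 (base 8)


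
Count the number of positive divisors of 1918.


1918 = 2^1 × 7^1 × 137^1
d(1918) = (1+1) × (1+1) × (1+1) = 8

8 divisors


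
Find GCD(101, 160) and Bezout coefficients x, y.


Tabular extended Euclidean (each row: r = 101*s + 160*t):
r=101, s=1, t=0
r=160, s=0, t=1
q=0: r=101, s=1, t=0   [101*(1) + 160*(0) = 101]
q=1: r=59, s=-1, t=1   [101*(-1) + 160*(1) = 59]
q=1: r=42, s=2, t=-1   [101*(2) + 160*(-1) = 42]
q=1: r=17, s=-3, t=2   [101*(-3) + 160*(2) = 17]
q=2: r=8, s=8, t=-5   [101*(8) + 160*(-5) = 8]
q=2: r=1, s=-19, t=12   [101*(-19) + 160*(12) = 1]
q=8: r=0, s=160, t=-101   [101*(160) + 160*(-101) = 0]
GCD = 1; from the row with r=1: x=-19, y=12
Check: 101*(-19) + 160*(12) = -1919 + 1920 = 1

GCD = 1, x = -19, y = 12


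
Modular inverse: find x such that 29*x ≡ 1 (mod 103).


Use the extended Euclidean algorithm on (103, 29); each row r = 103*s + 29*t:
r=103, s=1, t=0
r=29, s=0, t=1
q=3: r=16, s=1, t=-3   [103*(1) + 29*(-3) = 16]
q=1: r=13, s=-1, t=4   [103*(-1) + 29*(4) = 13]
q=1: r=3, s=2, t=-7   [103*(2) + 29*(-7) = 3]
q=4: r=1, s=-9, t=32   [103*(-9) + 29*(32) = 1]
q=3: r=0, s=29, t=-103   [103*(29) + 29*(-103) = 0]
GCD = 1 with t = 32, so 29*(32) ≡ 1 (mod 103)
Inverse = 32 mod 103 = 32
Check: 29 * 32 = 928 ≡ 1 (mod 103)

29^(-1) ≡ 32 (mod 103)


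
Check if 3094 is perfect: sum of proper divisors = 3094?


Proper divisors of 3094: 1, 2, 7, 13, 14, 17, 26, 34, 91, 119, 182, 221, 238, 442, 1547
Sum = 1 + 2 + 7 + 13 + 14 + 17 + 26 + 34 + 91 + 119 + 182 + 221 + 238 + 442 + 1547 = 2954

No, 3094 is not perfect (2954 ≠ 3094)


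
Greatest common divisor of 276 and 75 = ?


276 = 3 * 75 + 51
75 = 1 * 51 + 24
51 = 2 * 24 + 3
24 = 8 * 3 + 0
GCD = 3


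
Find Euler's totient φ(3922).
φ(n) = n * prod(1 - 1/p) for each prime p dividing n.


3922 = 2 × 37 × 53
Prime factors: 2, 37, 53
φ(3922) = 3922 × (1-1/2) × (1-1/37) × (1-1/53)
= 3922 × 1/2 × 36/37 × 52/53 = 1872

φ(3922) = 1872


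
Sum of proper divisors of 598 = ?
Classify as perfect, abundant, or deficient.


Proper divisors: 1, 2, 13, 23, 26, 46, 299
Sum = 1 + 2 + 13 + 23 + 26 + 46 + 299 = 410
410 < 598 → deficient

s(598) = 410 (deficient)


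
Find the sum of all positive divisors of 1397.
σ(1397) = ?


Divisors of 1397: 1, 11, 127, 1397
Sum = 1 + 11 + 127 + 1397 = 1536

σ(1397) = 1536


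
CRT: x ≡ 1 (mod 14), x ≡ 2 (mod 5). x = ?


M = 14*5 = 70
M1 = M/14 = 5, M2 = M/5 = 14
M1^(-1) mod 14 = 3, M2^(-1) mod 5 = 4
x = 1*5*3 + 2*14*4 = 127
127 mod 70 = 57
Check: 57 mod 14 = 1 ✓, 57 mod 5 = 2 ✓

x ≡ 57 (mod 70)


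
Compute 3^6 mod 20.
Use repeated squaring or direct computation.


3^1 mod 20 = 3
3^2 mod 20 = 9
3^3 mod 20 = 7
3^4 mod 20 = 1
3^5 mod 20 = 3
3^6 mod 20 = 9


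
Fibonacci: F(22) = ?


Sequence: 1, 1, 2, 3, 5, 8, 13, 21, 34, 55, 89, 144, 233, 377, 610, 987, 1597, 2584, 4181, 6765, 10946, 17711
F(22) = 17711


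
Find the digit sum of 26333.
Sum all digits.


2 + 6 + 3 + 3 + 3 = 17


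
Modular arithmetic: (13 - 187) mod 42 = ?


13 - 187 = -174
-174 mod 42 = 36


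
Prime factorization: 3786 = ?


3786 / 2 = 1893
1893 / 3 = 631
631 / 631 = 1
3786 = 2 × 3 × 631


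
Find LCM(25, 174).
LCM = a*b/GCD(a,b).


GCD(25, 174) = 1
LCM = 25*174/1 = 4350/1 = 4350

LCM = 4350


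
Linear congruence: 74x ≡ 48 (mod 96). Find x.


GCD(74, 96) = 2 divides 48
Divide: 37x ≡ 24 (mod 48)
x ≡ 24 (mod 48)


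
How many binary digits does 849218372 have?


849218372 in base 2 = 110010100111100000101101000100
Number of digits = 30

30 digits (base 2)


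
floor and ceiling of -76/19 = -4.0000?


-76/19 = -4.0000
floor = -4
ceil = -4

floor = -4, ceil = -4


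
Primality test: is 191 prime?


Check divisors up to sqrt(191) = 13.8203
No divisors found.
191 is prime.

Yes, 191 is prime


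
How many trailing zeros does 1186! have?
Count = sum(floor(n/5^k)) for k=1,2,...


floor(1186/5) = 237
floor(1186/25) = 47
floor(1186/125) = 9
floor(1186/625) = 1
Total = 294

294 trailing zeros


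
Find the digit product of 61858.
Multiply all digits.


6 × 1 × 8 × 5 × 8 = 1920


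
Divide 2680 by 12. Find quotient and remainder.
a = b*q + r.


2680 = 12 * 223 + 4
Check: 2676 + 4 = 2680

q = 223, r = 4


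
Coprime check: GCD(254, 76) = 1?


Euclidean algorithm:
254 = 3 * 76 + 26
76 = 2 * 26 + 24
26 = 1 * 24 + 2
24 = 12 * 2 + 0
GCD(254, 76) = 2

No, not coprime (GCD = 2)


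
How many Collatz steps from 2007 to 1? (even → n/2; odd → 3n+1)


2007 → 6022 → 3011 → 9034 → 4517 → 13552 → 6776 → 3388 → 1694 → 847 → 2542 → 1271 → 3814 → 1907 → 5722 → 2861 → 8584 → 4292 → 2146 → 1073 → 3220 → 1610 → 805 → 2416 → 1208 → 604 → 302 → 151 → 454 → 227 → 682 → 341 → 1024 → 512 → 256 → 128 → 64 → 32 → 16 → 8 → 4 → 2 → 1
Total steps = 42

42 steps


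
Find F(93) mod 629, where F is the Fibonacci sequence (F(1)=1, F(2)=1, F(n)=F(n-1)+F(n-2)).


F(k) mod 629 for k=1..93:
1, 1, 2, 3, 5, 8, 13, 21, 34, 55, 89, 144, 233, 377, 610, 358, 339, 68, 407, 475, 253, 99, 352, 451, 174, 625, 170, 166, 336, 502, 209, 82, 291, 373, 35, 408, 443, 222, 36, 258, 294, 552, 217, 140, 357, 497, 225, 93, 318, 411, 100, 511, 611, 493, 475, 339, 185, 524, 80, 604, 55, 30, 85, 115, 200, 315, 515, 201, 87, 288, 375, 34, 409, 443, 223, 37, 260, 297, 557, 225, 153, 378, 531, 280, 182, 462, 15, 477, 492, 340, 203, 543, 117
F(93) mod 629 = 117


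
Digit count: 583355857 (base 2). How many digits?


583355857 in base 2 = 100010110001010100110111010001
Number of digits = 30

30 digits (base 2)


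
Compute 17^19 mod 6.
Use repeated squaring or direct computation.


17^1 mod 6 = 5
17^2 mod 6 = 1
17^3 mod 6 = 5
17^4 mod 6 = 1
17^5 mod 6 = 5
17^6 mod 6 = 1
17^7 mod 6 = 5
17^8 mod 6 = 1
17^9 mod 6 = 5
17^10 mod 6 = 1
17^11 mod 6 = 5
17^12 mod 6 = 1
17^13 mod 6 = 5
17^14 mod 6 = 1
17^15 mod 6 = 5
17^16 mod 6 = 1
17^17 mod 6 = 5
17^18 mod 6 = 1
17^19 mod 6 = 5


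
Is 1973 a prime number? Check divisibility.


Check divisors up to sqrt(1973) = 44.4185
No divisors found.
1973 is prime.

Yes, 1973 is prime


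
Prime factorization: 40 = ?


40 / 2 = 20
20 / 2 = 10
10 / 2 = 5
5 / 5 = 1
40 = 2^3 × 5


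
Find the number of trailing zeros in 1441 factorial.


floor(1441/5) = 288
floor(1441/25) = 57
floor(1441/125) = 11
floor(1441/625) = 2
Total = 358

358 trailing zeros


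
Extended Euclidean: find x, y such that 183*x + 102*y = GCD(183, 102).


Tabular extended Euclidean (each row: r = 183*s + 102*t):
r=183, s=1, t=0
r=102, s=0, t=1
q=1: r=81, s=1, t=-1   [183*(1) + 102*(-1) = 81]
q=1: r=21, s=-1, t=2   [183*(-1) + 102*(2) = 21]
q=3: r=18, s=4, t=-7   [183*(4) + 102*(-7) = 18]
q=1: r=3, s=-5, t=9   [183*(-5) + 102*(9) = 3]
q=6: r=0, s=34, t=-61   [183*(34) + 102*(-61) = 0]
GCD = 3; from the row with r=3: x=-5, y=9
Check: 183*(-5) + 102*(9) = -915 + 918 = 3

GCD = 3, x = -5, y = 9


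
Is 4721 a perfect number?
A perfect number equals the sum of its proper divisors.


Proper divisors of 4721: 1
Sum = 1 = 1

No, 4721 is not perfect (1 ≠ 4721)


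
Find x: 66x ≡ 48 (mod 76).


GCD(66, 76) = 2 divides 48
Divide: 33x ≡ 24 (mod 38)
x ≡ 18 (mod 38)


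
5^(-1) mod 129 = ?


Use the extended Euclidean algorithm on (129, 5); each row r = 129*s + 5*t:
r=129, s=1, t=0
r=5, s=0, t=1
q=25: r=4, s=1, t=-25   [129*(1) + 5*(-25) = 4]
q=1: r=1, s=-1, t=26   [129*(-1) + 5*(26) = 1]
q=4: r=0, s=5, t=-129   [129*(5) + 5*(-129) = 0]
GCD = 1 with t = 26, so 5*(26) ≡ 1 (mod 129)
Inverse = 26 mod 129 = 26
Check: 5 * 26 = 130 ≡ 1 (mod 129)

5^(-1) ≡ 26 (mod 129)


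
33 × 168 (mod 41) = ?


33 × 168 = 5544
5544 mod 41 = 9


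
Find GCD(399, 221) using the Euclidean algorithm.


399 = 1 * 221 + 178
221 = 1 * 178 + 43
178 = 4 * 43 + 6
43 = 7 * 6 + 1
6 = 6 * 1 + 0
GCD = 1


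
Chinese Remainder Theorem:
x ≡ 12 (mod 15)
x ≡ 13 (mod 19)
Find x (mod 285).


M = 15*19 = 285
M1 = M/15 = 19, M2 = M/19 = 15
M1^(-1) mod 15 = 4, M2^(-1) mod 19 = 14
x = 12*19*4 + 13*15*14 = 3642
3642 mod 285 = 222
Check: 222 mod 15 = 12 ✓, 222 mod 19 = 13 ✓

x ≡ 222 (mod 285)


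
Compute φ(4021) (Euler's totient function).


4021 = 4021
Prime factors: 4021
φ(4021) = 4021 × (1-1/4021)
= 4021 × 4020/4021 = 4020

φ(4021) = 4020


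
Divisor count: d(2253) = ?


2253 = 3^1 × 751^1
d(2253) = (1+1) × (1+1) = 4

4 divisors


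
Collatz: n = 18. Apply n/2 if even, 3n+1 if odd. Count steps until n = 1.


18 → 9 → 28 → 14 → 7 → 22 → 11 → 34 → 17 → 52 → 26 → 13 → 40 → 20 → 10 → 5 → 16 → 8 → 4 → 2 → 1
Total steps = 20

20 steps


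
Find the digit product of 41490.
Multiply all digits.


4 × 1 × 4 × 9 × 0 = 0


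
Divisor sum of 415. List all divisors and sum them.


Divisors of 415: 1, 5, 83, 415
Sum = 1 + 5 + 83 + 415 = 504

σ(415) = 504


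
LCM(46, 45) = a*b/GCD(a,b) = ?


GCD(46, 45) = 1
LCM = 46*45/1 = 2070/1 = 2070

LCM = 2070


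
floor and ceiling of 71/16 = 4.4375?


71/16 = 4.4375
floor = 4
ceil = 5

floor = 4, ceil = 5


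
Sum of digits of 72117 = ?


7 + 2 + 1 + 1 + 7 = 18


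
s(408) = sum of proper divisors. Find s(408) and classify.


Proper divisors: 1, 2, 3, 4, 6, 8, 12, 17, 24, 34, 51, 68, 102, 136, 204
Sum = 1 + 2 + 3 + 4 + 6 + 8 + 12 + 17 + 24 + 34 + 51 + 68 + 102 + 136 + 204 = 672
672 > 408 → abundant

s(408) = 672 (abundant)


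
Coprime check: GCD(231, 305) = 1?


Euclidean algorithm:
305 = 1 * 231 + 74
231 = 3 * 74 + 9
74 = 8 * 9 + 2
9 = 4 * 2 + 1
2 = 2 * 1 + 0
GCD(231, 305) = 1

Yes, coprime (GCD = 1)


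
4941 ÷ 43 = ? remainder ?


4941 = 43 * 114 + 39
Check: 4902 + 39 = 4941

q = 114, r = 39


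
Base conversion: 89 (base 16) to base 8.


89 (base 16) = 137 (decimal)
137 (decimal) = 211 (base 8)


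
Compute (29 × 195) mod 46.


29 × 195 = 5655
5655 mod 46 = 43


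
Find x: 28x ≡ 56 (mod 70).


GCD(28, 70) = 14 divides 56
Divide: 2x ≡ 4 (mod 5)
x ≡ 2 (mod 5)


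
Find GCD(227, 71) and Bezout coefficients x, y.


Tabular extended Euclidean (each row: r = 227*s + 71*t):
r=227, s=1, t=0
r=71, s=0, t=1
q=3: r=14, s=1, t=-3   [227*(1) + 71*(-3) = 14]
q=5: r=1, s=-5, t=16   [227*(-5) + 71*(16) = 1]
q=14: r=0, s=71, t=-227   [227*(71) + 71*(-227) = 0]
GCD = 1; from the row with r=1: x=-5, y=16
Check: 227*(-5) + 71*(16) = -1135 + 1136 = 1

GCD = 1, x = -5, y = 16


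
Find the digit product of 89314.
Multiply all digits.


8 × 9 × 3 × 1 × 4 = 864


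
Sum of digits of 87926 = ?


8 + 7 + 9 + 2 + 6 = 32


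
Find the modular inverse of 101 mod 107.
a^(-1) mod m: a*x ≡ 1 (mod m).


Use the extended Euclidean algorithm on (107, 101); each row r = 107*s + 101*t:
r=107, s=1, t=0
r=101, s=0, t=1
q=1: r=6, s=1, t=-1   [107*(1) + 101*(-1) = 6]
q=16: r=5, s=-16, t=17   [107*(-16) + 101*(17) = 5]
q=1: r=1, s=17, t=-18   [107*(17) + 101*(-18) = 1]
q=5: r=0, s=-101, t=107   [107*(-101) + 101*(107) = 0]
GCD = 1 with t = -18, so 101*(-18) ≡ 1 (mod 107)
Inverse = -18 mod 107 = 89
Check: 101 * 89 = 8989 ≡ 1 (mod 107)

101^(-1) ≡ 89 (mod 107)


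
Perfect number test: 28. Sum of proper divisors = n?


Proper divisors of 28: 1, 2, 4, 7, 14
Sum = 1 + 2 + 4 + 7 + 14 = 28

Yes, 28 is perfect (28 = 28)


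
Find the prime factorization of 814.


814 / 2 = 407
407 / 11 = 37
37 / 37 = 1
814 = 2 × 11 × 37


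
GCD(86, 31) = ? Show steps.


86 = 2 * 31 + 24
31 = 1 * 24 + 7
24 = 3 * 7 + 3
7 = 2 * 3 + 1
3 = 3 * 1 + 0
GCD = 1


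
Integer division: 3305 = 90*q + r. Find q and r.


3305 = 90 * 36 + 65
Check: 3240 + 65 = 3305

q = 36, r = 65


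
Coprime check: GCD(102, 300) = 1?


Euclidean algorithm:
300 = 2 * 102 + 96
102 = 1 * 96 + 6
96 = 16 * 6 + 0
GCD(102, 300) = 6

No, not coprime (GCD = 6)


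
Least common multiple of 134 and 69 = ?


GCD(134, 69) = 1
LCM = 134*69/1 = 9246/1 = 9246

LCM = 9246
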